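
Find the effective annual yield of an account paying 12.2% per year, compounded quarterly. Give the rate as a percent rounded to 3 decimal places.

12.770%

EAR = (1 + 12.2%/4)^4 − 1 = (1 + 0.0305)^4 − 1.
(1 + 0.0305)^4 ≈ 1.127696, so EAR ≈ 12.76959%.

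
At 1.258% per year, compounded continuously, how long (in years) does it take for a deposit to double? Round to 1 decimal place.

e^(0.01258t) = 2, so 0.01258t = ln 2 ≈ 0.69315.
t ≈ 0.69315/0.01258 ≈ 55.0991.

55.1 years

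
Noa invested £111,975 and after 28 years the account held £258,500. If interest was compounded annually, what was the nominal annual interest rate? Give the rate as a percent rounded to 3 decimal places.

The 28-period growth factor is 258,500/111,975 = 2.30855.
r = 2.30855^(1/28) − 1 ≈ 0.0303302, i.e. 3.03302%.

3.033%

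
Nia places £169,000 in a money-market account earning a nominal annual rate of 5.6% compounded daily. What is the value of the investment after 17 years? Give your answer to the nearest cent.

£437,827.80

Growth factor = (1 + 0.056/365)^6205 ≈ 2.59069706698.
A ≈ 169,000 × 2.59069706698 ≈ 437,827.8043.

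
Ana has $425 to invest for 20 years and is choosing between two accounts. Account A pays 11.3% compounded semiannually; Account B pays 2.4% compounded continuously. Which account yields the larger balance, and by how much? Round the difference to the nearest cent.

Account A, by $3,142.91

A: (1 + 0.0565)^40 ≈ 9.011146608, so 425 × 9.011146608 ≈ 3,829.7373.
B: e^(0.024·20) = e^0.48 ≈ 1.6160744, so 425 × 1.6160744 ≈ 686.8316.
Difference ≈ 3,142.9057 in favor of A.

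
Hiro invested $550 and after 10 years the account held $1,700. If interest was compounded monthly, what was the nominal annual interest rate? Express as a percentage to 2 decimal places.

The 120-period growth factor is 1,700/550 = 3.09091.
r/12 = 3.09091^(1/120) − 1 ≈ 0.00944823, so r ≈ 12·0.00944823 = 11.33788%.

11.34%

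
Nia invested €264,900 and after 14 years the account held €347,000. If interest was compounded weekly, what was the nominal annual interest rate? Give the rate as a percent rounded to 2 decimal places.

(1 + r/52)^728 = 347,000/264,900 = 1.30993.
1 + r/52 = 1.30993^(1/728) ≈ 1.000371, so r/52 ≈ 0.00037091.
r ≈ 52·0.00037091 = 1.92873%.

1.93%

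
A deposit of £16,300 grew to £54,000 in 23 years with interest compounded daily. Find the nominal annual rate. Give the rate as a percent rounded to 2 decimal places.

The 8395-period growth factor is 54,000/16,300 = 3.31288.
r/365 = 3.31288^(1/8395) − 1 ≈ 0.000142693, so r ≈ 365·0.000142693 = 5.20828%.

5.21%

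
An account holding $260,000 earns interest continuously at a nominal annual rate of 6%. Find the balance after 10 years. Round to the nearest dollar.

$473,751

A = P·e^(rt) = 260,000·e^(0.06·10) = 260,000·e^0.6.
e^0.6 ≈ 1.82211880039, so A ≈ 473,750.8881.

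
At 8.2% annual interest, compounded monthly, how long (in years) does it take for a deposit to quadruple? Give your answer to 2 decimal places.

(1 + 0.00683333)^(12t) = 4.
12t = ln 4 / ln(1 + 0.00683333) ≈ 1.3863/0.00681009 ≈ 203.5647.
t ≈ 16.9637.

16.96 years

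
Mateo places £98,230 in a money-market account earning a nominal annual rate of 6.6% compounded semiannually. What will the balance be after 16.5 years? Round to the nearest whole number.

£286,784

Growth factor = (1 + 0.033)^33 ≈ 2.91951432251.
A ≈ 98,230 × 2.91951432251 ≈ 286,783.8919.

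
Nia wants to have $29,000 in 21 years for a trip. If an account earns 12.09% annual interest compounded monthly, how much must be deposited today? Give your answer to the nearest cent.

Growth factor = (1 + 0.010075)^252 ≈ 12.505837703.
P = 29,000/12.505837703 ≈ 2,318.9170.

$2,318.92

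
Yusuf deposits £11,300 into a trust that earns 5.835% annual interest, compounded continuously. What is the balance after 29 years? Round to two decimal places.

A = P·e^(rt) = 11,300·e^(0.05835·29) = 11,300·e^1.69215.
e^1.69215 ≈ 5.4311451234, so A ≈ 61,371.9399.

£61,371.94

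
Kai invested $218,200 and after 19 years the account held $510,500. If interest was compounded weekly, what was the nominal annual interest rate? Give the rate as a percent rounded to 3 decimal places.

4.475%

(1 + r/52)^988 = 510,500/218,200 = 2.3396.
1 + r/52 = 2.3396^(1/988) ≈ 1.000861, so r/52 ≈ 0.000860672.
r ≈ 52·0.000860672 = 4.47550%.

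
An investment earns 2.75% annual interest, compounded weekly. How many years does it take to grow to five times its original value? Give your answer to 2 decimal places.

(1 + 0.000528846)^(52t) = 5.
52t = ln 5 / ln(1 + 0.000528846) ≈ 1.6094/0.000528706 ≈ 3044.1054.
t ≈ 58.5405.

58.54 years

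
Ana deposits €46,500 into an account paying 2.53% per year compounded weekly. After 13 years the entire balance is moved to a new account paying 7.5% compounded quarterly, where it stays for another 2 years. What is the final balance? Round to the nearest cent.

€74,954.66

After 13 years at 2.53%: 46,500 × 1.3893277745 ≈ 64,603.7415.
Then 2 years at 7.5%: 64,603.7415 × 1.1602216734 ≈ 74,954.6611.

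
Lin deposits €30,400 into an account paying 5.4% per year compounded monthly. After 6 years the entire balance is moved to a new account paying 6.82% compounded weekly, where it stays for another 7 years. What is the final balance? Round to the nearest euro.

€67,681

After 6 years at 5.4%: 30,400 × 1.381642736 ≈ 42,001.9392.
Then 7 years at 6.82%: 42,001.9392 × 1.6113739646 ≈ 67,680.8313.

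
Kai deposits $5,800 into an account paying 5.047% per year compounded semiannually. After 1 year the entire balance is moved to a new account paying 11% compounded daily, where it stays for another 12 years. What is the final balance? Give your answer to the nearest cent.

After 1 years at 5.047%: 5,800 × 1.0511068052 ≈ 6,096.4195.
Then 12 years at 11%: 6,096.4195 × 3.7426770189 ≈ 22,816.9290.

$22,816.93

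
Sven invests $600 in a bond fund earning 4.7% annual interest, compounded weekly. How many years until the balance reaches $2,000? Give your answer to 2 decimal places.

(1 + 0.000903846)^(52t) = 2,000/600 = 3.3333.
52t·ln(1 + 0.000903846) = ln(3.3333); 52t = 1.204/0.000903438 ≈ 1332.6569.
t ≈ 25.6280 years.

25.63 years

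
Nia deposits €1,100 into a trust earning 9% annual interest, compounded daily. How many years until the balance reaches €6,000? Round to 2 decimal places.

18.85 years

(1 + 0.000246575)^(365t) = 6,000/1,100 = 5.4545.
365t·ln(1 + 0.000246575) = ln(5.4545); 365t = 1.6964/0.000246545 ≈ 6880.8925.
t ≈ 18.8518 years.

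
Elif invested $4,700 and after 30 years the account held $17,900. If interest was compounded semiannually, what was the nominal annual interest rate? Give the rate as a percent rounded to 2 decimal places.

4.51%

(1 + r/2)^60 = 17,900/4,700 = 3.80851.
1 + r/2 = 3.80851^(1/60) ≈ 1.022538, so r/2 ≈ 0.0225375.
r ≈ 2·0.0225375 = 4.50750%.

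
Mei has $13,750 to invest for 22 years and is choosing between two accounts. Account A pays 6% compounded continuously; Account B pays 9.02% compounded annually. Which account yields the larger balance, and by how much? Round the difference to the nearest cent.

Account B, by $40,454.01

Account A growth factor: e^(0.06·22) = e^1.32 ≈ 3.7434213773; balance ≈ 51,472.0439.
Account B growth factor: (1 + 0.0902)^22 ≈ 6.6855310354; balance ≈ 91,926.0517.
Account B is larger by 40,454.0078.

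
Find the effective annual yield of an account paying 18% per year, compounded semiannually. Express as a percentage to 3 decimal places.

18.810%

One year is 2 periods at 0.09 each: (1 + 0.09)^2 ≈ 1.1881.
EAR = 1.1881 − 1 ≈ 18.81000%.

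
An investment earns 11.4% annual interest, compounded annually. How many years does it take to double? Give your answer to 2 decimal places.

6.42 years

(1 + 0.114)^t = 2.
t = ln 2 / ln(1 + 0.114) ≈ 0.69315/0.107957 ≈ 6.4206.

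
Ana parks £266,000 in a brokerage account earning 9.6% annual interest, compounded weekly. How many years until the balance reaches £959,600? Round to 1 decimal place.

13.4 years

(1 + 0.00184615)^(52t) = 959,600/266,000 = 3.6075.
52t·ln(1 + 0.00184615) = ln(3.6075); 52t = 1.283/0.00184445 ≈ 695.6106.
t ≈ 13.3771 years.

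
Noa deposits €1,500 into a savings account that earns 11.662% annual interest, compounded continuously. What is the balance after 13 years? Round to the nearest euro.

A = P·e^(rt) = 1,500·e^(0.11662·13) = 1,500·e^1.51606.
e^1.51606 ≈ 4.55424607, so A ≈ 6,831.3691.

€6,831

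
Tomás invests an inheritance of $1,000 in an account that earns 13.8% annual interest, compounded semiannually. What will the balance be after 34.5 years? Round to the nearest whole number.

$99,876

Growth factor = (1 + 0.069)^69 ≈ 99.876119293.
A ≈ 1,000 × 99.876119293 ≈ 99,876.1193.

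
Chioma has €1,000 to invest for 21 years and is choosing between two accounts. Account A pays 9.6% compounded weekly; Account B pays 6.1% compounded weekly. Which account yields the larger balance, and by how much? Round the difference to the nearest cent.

Account A growth factor: (1 + 0.096/52)^1092 ≈ 7.494289752; balance ≈ 7,494.2898.
Account B growth factor: (1 + 0.061/52)^1092 ≈ 3.597536233; balance ≈ 3,597.5362.
Account A is larger by 3,896.7535.

Account A, by €3,896.75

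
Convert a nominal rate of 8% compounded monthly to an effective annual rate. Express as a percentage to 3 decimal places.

One year is 12 periods at 0.00666667 each: (1 + 0.00666667)^12 ≈ 1.083.
EAR = 1.083 − 1 ≈ 8.29995%.

8.300%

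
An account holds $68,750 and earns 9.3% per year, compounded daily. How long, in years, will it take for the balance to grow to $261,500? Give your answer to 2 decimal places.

We need (1 + 0.000254795)^(365t) = 3.8036, so 365t = ln 3.8036 / ln 1.000255 ≈ 5243.9422.
t ≈ 5243.9422/365 = 14.3670 years.

14.37 years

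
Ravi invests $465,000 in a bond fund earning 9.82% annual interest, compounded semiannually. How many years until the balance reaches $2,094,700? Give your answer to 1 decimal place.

(1 + 0.0491)^(2t) = 2,094,700/465,000 = 4.5047.
2t·ln(1 + 0.0491) = ln(4.5047); 2t = 1.5051/0.0479327 ≈ 31.4009.
t ≈ 15.7004 years.

15.7 years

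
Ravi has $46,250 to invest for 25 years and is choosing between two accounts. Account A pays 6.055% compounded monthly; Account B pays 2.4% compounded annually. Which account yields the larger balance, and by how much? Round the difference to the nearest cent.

Account A, by $125,671.64

Account A growth factor: (1 + 0.06055/12)^300 ≈ 4.52647609766; balance ≈ 209,349.5195.
Account B growth factor: (1 + 0.024)^25 ≈ 1.8092513943; balance ≈ 83,677.8770.
Account A is larger by 125,671.6425.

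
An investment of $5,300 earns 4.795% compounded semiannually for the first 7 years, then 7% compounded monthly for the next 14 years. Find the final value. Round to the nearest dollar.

After 7 years at 4.795%: 5,300 × 1.3933202552 ≈ 7,384.5974.
Then 14 years at 7%: 7,384.5974 × 2.6568806163 ≈ 19,619.9936.

$19,620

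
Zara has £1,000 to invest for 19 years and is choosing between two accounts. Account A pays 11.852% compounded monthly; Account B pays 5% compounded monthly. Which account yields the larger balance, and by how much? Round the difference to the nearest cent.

A: (1 + 0.11852/12)^228 ≈ 9.401151204, so 1,000 × 9.401151204 ≈ 9,401.1512.
B: (1 + 0.05/12)^228 ≈ 2.580611313, so 1,000 × 2.580611313 ≈ 2,580.6113.
Difference ≈ 6,820.5399 in favor of A.

Account A, by £6,820.54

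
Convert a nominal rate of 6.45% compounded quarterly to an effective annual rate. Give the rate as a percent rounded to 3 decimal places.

One year is 4 periods at 0.016125 each: (1 + 0.016125)^4 ≈ 1.066077.
EAR = 1.066077 − 1 ≈ 6.60769%.

6.608%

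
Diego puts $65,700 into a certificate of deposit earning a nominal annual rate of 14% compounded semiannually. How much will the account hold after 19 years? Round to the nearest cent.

Growth factor = (1 + 0.07)^38 ≈ 13.0792714117.
A ≈ 65,700 × 13.0792714117 ≈ 859,308.1317.

$859,308.13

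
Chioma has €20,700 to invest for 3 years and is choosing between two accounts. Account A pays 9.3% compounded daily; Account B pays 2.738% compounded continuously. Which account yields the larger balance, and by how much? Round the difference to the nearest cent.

Account A, by €4,888.36

A: (1 + 0.093/365)^1095 ≈ 1.3217603706, so 20,700 × 1.3217603706 ≈ 27,360.4397.
B: e^(0.02738·3) = e^0.08214 ≈ 1.0856077843, so 20,700 × 1.0856077843 ≈ 22,472.0811.
Difference ≈ 4,888.3585 in favor of A.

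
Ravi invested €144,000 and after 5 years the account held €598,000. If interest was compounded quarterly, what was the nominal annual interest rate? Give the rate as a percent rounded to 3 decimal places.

29.514%

(1 + r/4)^20 = 598,000/144,000 = 4.15278.
1 + r/4 = 4.15278^(1/20) ≈ 1.073784, so r/4 ≈ 0.073784.
r ≈ 4·0.073784 = 29.51361%.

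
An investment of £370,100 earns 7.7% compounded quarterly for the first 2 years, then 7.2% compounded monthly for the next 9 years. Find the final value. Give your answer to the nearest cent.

£822,520.56

Phase 1: 370,100·(1 + 0.01925)^8 ≈ 431,086.9204.
Phase 2: 431,086.9204·(1 + 0.006)^108 ≈ 822,520.5625.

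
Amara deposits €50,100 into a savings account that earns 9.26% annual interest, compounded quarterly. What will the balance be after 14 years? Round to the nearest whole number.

Periodic rate = 9.26%/4 = 0.02315; periods = 4·14 = 56.
A = 50,100·(1 + 0.02315)^56 ≈ 50,100·3.60247753187 ≈ 180,484.1243.

€180,484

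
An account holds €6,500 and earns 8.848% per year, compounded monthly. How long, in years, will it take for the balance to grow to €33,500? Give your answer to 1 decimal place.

18.6 years

(1 + 0.00737333)^(12t) = 33,500/6,500 = 5.1538.
12t·ln(1 + 0.00737333) = ln(5.1538); 12t = 1.6397/0.00734628 ≈ 223.2072.
t ≈ 18.6006 years.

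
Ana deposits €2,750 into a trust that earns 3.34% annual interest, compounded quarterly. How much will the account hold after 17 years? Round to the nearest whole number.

Growth factor = (1 + 0.00835)^68 ≈ 1.760226597.
A ≈ 2,750 × 1.760226597 ≈ 4,840.6231.

€4,841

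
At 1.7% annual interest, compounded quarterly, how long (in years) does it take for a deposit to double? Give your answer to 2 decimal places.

40.86 years

(1 + 0.00425)^(4t) = 2.
4t = ln 2 / ln(1 + 0.00425) ≈ 0.69315/0.00424099 ≈ 163.4398.
t ≈ 40.8599.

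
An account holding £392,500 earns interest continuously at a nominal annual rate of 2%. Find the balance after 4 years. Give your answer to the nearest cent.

£425,190.17

A = P·e^(rt) = 392,500·e^(0.02·4) = 392,500·e^0.08.
e^0.08 ≈ 1.08328706767, so A ≈ 425,190.1741.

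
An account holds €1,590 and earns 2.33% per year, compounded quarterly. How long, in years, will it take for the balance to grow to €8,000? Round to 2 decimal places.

69.55 years

(1 + 0.005825)^(4t) = 8,000/1,590 = 5.0314.
4t·ln(1 + 0.005825) = ln(5.0314); 4t = 1.6157/0.0058081 ≈ 278.1818.
t ≈ 69.5454 years.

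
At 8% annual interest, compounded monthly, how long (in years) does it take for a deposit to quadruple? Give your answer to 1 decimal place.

(1 + 0.00666667)^(12t) = 4.
12t = ln 4 / ln(1 + 0.00666667) ≈ 1.3863/0.00664454 ≈ 208.6365.
t ≈ 17.3864.

17.4 years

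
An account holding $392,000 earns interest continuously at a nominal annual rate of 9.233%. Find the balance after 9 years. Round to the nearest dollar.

$899,853

A = P·e^(rt) = 392,000·e^(0.09233·9) = 392,000·e^0.83097.
e^0.83097 ≈ 2.29554433868, so A ≈ 899,853.3808.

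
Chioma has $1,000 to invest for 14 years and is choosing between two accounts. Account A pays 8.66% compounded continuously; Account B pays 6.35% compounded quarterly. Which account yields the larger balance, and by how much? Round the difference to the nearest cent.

A: e^(0.0866·14) = e^1.2124 ≈ 3.361542681, so 1,000 × 3.361542681 ≈ 3,361.5427.
B: (1 + 0.015875)^56 ≈ 2.415768281, so 1,000 × 2.415768281 ≈ 2,415.7683.
Difference ≈ 945.7744 in favor of A.

Account A, by $945.77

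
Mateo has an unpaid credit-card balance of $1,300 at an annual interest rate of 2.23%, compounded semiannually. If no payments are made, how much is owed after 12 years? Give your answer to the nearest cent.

Periodic rate = 2.23%/2 = 0.01115; periods = 2·12 = 24.
A = 1,300·(1 + 0.01115)^24 ≈ 1,300·1.304890498 ≈ 1,696.3576.

$1,696.36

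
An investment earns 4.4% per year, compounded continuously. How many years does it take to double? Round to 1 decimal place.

15.8 years

e^(0.044t) = 2, so 0.044t = ln 2 ≈ 0.69315.
t ≈ 0.69315/0.044 ≈ 15.7533.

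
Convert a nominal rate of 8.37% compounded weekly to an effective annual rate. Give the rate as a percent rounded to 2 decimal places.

8.72%

One year is 52 periods at 0.00160962 each: (1 + 0.00160962)^52 ≈ 1.087229.
EAR = 1.087229 − 1 ≈ 8.72295%.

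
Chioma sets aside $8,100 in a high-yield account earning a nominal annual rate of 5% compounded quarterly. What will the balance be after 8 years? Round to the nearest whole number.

Growth factor = (1 + 0.0125)^32 ≈ 1.4881305086.
A ≈ 8,100 × 1.4881305086 ≈ 12,053.8571.

$12,054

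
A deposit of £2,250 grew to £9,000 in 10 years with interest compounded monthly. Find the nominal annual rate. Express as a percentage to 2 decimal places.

(1 + r/12)^120 = 9,000/2,250 = 4.
1 + r/12 = 4^(1/120) ≈ 1.011619, so r/12 ≈ 0.0116194.
r ≈ 12·0.0116194 = 13.94333%.

13.94%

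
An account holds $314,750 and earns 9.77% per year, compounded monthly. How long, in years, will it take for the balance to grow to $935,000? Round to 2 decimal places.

We need (1 + 0.00814167)^(12t) = 2.9706, so 12t = ln 2.9706 / ln 1.008142 ≈ 134.2715.
t ≈ 134.2715/12 = 11.1893 years.

11.19 years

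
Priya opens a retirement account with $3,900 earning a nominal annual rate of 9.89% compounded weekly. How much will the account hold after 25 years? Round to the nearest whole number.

$46,115

Periodic rate = 9.89%/52 = 0.00190192; periods = 52·25 = 1300.
A = 3,900·(1 + 0.0989/52)^1300 ≈ 3,900·11.824240744 ≈ 46,114.5389.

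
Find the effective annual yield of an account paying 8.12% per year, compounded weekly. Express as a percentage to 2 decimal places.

EAR = (1 + 8.12%/52)^52 − 1 = (1 + 0.00156154)^52 − 1.
(1 + 0.00156154)^52 ≈ 1.084519, so EAR ≈ 8.45191%.

8.45%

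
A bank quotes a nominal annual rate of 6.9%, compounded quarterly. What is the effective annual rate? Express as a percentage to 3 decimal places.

EAR = (1 + 6.9%/4)^4 − 1 = (1 + 0.01725)^4 − 1.
(1 + 0.01725)^4 ≈ 1.070806, so EAR ≈ 7.08060%.

7.081%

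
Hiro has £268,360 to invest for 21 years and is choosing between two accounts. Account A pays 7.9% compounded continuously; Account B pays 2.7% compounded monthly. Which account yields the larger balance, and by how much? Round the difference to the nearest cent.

Account A, by £937,168.53

A: e^(0.079·21) = e^1.659 ≈ 5.254054162382, so 268,360 × 5.254054162382 ≈ 1,409,977.9750.
B: (1 + 0.00225)^252 ≈ 1.76184768642, so 268,360 × 1.76184768642 ≈ 472,809.4451.
Difference ≈ 937,168.5299 in favor of A.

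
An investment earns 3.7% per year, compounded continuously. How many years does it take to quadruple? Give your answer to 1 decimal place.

37.5 years

e^(0.037t) = 4, so 0.037t = ln 4 ≈ 1.3863.
t ≈ 1.3863/0.037 ≈ 37.4674.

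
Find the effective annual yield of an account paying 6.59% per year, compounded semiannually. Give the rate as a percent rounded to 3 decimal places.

6.699%

One year is 2 periods at 0.03295 each: (1 + 0.03295)^2 ≈ 1.066986.
EAR = 1.066986 − 1 ≈ 6.69857%.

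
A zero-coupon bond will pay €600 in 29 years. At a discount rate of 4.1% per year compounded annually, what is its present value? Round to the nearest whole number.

€187

Annual rate = 4.1% = 0.041; 29 periods.
P = 600/(1 + 0.041)^29 ≈ 600/3.20679469 ≈ 187.1027.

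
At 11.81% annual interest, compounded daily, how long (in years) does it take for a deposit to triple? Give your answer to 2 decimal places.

(1 + 0.000323562)^(365t) = 3.
365t = ln 3 / ln(1 + 0.000323562) ≈ 1.0986/0.000323509 ≈ 3395.9217.
t ≈ 9.3039.

9.30 years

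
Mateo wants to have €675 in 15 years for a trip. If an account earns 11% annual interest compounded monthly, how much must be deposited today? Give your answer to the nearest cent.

Growth factor = (1 + 0.11/12)^180 ≈ 5.16798777.
P = 675/5.16798777 ≈ 130.6118.

€130.61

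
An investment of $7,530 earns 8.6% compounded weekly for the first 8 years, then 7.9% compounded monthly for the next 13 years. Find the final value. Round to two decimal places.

Phase 1: 7,530·(1 + 0.086/52)^416 ≈ 14,974.1704.
Phase 2: 14,974.1704·(1 + 0.079/12)^156 ≈ 41,677.4814.

$41,677.48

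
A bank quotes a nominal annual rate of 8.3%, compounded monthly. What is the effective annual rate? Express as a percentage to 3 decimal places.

8.623%

EAR = (1 + 8.3%/12)^12 − 1 = (1 + 0.00691667)^12 − 1.
(1 + 0.00691667)^12 ≈ 1.086231, so EAR ≈ 8.62314%.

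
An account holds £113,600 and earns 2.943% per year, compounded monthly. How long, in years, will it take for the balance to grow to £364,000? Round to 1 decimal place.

39.6 years

(1 + 0.0024525)^(12t) = 364,000/113,600 = 3.2042.
12t·ln(1 + 0.0024525) = ln(3.2042); 12t = 1.1645/0.0024495 ≈ 475.3915.
t ≈ 39.6160 years.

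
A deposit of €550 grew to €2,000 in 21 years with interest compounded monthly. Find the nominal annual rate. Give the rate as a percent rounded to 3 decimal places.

6.163%

The 252-period growth factor is 2,000/550 = 3.63636.
r/12 = 3.63636^(1/252) − 1 ≈ 0.0051361, so r ≈ 12·0.0051361 = 6.16332%.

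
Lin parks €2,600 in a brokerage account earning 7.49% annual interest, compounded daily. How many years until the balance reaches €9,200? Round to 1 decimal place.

(1 + 0.000205205)^(365t) = 9,200/2,600 = 3.5385.
365t·ln(1 + 0.000205205) = ln(3.5385); 365t = 1.2637/0.000205184 ≈ 6158.8107.
t ≈ 16.8735 years.

16.9 years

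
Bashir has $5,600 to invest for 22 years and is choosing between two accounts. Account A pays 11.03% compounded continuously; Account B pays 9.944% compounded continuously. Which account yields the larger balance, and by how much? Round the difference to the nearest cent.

A: e^(0.1103·22) = e^2.4266 ≈ 11.320327461, so 5,600 × 11.320327461 ≈ 63,393.8338.
B: e^(0.09944·22) = e^2.18768 ≈ 8.9145074481, so 5,600 × 8.9145074481 ≈ 49,921.2417.
Difference ≈ 13,472.5921 in favor of A.

Account A, by $13,472.59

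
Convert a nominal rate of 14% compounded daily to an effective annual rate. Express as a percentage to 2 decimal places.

EAR = (1 + 14%/365)^365 − 1 = (1 + 0.000383562)^365 − 1.
(1 + 0.000383562)^365 ≈ 1.150243, so EAR ≈ 15.02429%.

15.02%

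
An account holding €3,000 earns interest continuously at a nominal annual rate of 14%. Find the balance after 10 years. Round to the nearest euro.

€12,166

A = P·e^(rt) = 3,000·e^(0.14·10) = 3,000·e^1.4.
e^1.4 ≈ 4.0551999668, so A ≈ 12,165.5999.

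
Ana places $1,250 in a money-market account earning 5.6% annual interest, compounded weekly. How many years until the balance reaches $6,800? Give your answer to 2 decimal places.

30.26 years

We need (1 + 0.00107692)^(52t) = 5.44, so 52t = ln 5.44 / ln 1.001077 ≈ 1573.6416.
t ≈ 1573.6416/52 = 30.2623 years.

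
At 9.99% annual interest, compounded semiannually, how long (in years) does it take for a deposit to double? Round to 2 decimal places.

(1 + 0.04995)^(2t) = 2.
2t = ln 2 / ln(1 + 0.04995) ≈ 0.69315/0.0487425 ≈ 14.2206.
t ≈ 7.1103.

7.11 years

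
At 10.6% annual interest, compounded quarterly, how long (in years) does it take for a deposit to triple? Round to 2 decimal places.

10.50 years

(1 + 0.0265)^(4t) = 3.
4t = ln 3 / ln(1 + 0.0265) ≈ 1.0986/0.026155 ≈ 42.0040.
t ≈ 10.5010.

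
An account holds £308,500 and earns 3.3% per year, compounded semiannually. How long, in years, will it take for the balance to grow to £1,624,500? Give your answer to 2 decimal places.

(1 + 0.0165)^(2t) = 1,624,500/308,500 = 5.2658.
2t·ln(1 + 0.0165) = ln(5.2658); 2t = 1.6612/0.0163654 ≈ 101.5092.
t ≈ 50.7546 years.

50.75 years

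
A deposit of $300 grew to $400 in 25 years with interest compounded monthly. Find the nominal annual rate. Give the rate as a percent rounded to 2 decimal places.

1.15%

(1 + r/12)^300 = 400/300 = 1.33333.
1 + r/12 = 1.33333^(1/300) ≈ 1.000959, so r/12 ≈ 0.0009594.
r ≈ 12·0.0009594 = 1.15128%.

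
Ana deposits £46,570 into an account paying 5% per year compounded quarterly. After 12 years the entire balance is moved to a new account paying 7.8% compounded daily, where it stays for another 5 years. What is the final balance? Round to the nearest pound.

After 12 years at 5%: 46,570 × 1.81535485305 ≈ 84,541.0755.
Then 5 years at 7.8%: 84,541.0755 × 1.47691925632 ≈ 124,860.3424.

£124,860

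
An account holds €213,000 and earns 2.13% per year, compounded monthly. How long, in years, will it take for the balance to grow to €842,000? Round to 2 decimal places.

64.59 years

(1 + 0.001775)^(12t) = 842,000/213,000 = 3.9531.
12t·ln(1 + 0.001775) = ln(3.9531); 12t = 1.3745/0.00177343 ≈ 775.0464.
t ≈ 64.5872 years.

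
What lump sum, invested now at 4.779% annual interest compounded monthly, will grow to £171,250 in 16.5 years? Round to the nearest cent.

£77,956.85

Growth factor = (1 + 0.0039825)^198 ≈ 2.19672801213.
P = 171,250/2.19672801213 ≈ 77,956.8518.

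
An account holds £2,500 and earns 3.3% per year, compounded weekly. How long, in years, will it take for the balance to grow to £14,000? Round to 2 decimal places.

We need (1 + 0.000634615)^(52t) = 5.6, so 52t = ln 5.6 / ln 1.000635 ≈ 2715.5238.
t ≈ 2715.5238/52 = 52.2216 years.

52.22 years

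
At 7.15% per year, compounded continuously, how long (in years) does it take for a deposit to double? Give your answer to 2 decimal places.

9.69 years

e^(0.0715t) = 2, so 0.0715t = ln 2 ≈ 0.69315.
t ≈ 0.69315/0.0715 ≈ 9.6944.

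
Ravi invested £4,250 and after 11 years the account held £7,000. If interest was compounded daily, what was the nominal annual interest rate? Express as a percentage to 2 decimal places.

4.54%

The 4015-period growth factor is 7,000/4,250 = 1.64706.
r/365 = 1.64706^(1/4015) − 1 ≈ 0.000124289, so r ≈ 365·0.000124289 = 4.53657%.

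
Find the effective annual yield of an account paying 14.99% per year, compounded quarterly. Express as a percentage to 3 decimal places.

15.854%

EAR = (1 + 14.99%/4)^4 − 1 = (1 + 0.037475)^4 − 1.
(1 + 0.037475)^4 ≈ 1.158539, so EAR ≈ 15.85387%.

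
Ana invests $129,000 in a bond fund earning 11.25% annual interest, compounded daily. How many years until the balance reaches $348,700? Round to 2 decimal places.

8.84 years

We need (1 + 0.000308219)^(365t) = 2.7031, so 365t = ln 2.7031 / ln 1.000308 ≈ 3226.7713.
t ≈ 3226.7713/365 = 8.8405 years.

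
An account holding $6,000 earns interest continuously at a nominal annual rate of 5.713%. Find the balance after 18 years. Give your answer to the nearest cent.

A = P·e^(rt) = 6,000·e^(0.05713·18) = 6,000·e^1.02834.
e^1.02834 ≈ 2.7964199226, so A ≈ 16,778.5195.

$16,778.52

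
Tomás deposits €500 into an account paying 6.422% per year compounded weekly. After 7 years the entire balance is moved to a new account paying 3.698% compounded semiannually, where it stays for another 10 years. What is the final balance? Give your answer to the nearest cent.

After 7 years at 6.422%: 500 × 1.567156197 ≈ 783.5781.
Then 10 years at 3.698%: 783.5781 × 1.44256498 ≈ 1,130.3623.

€1,130.36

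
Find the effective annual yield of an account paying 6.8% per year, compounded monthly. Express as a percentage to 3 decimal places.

EAR = (1 + 6.8%/12)^12 − 1 = (1 + 0.00566667)^12 − 1.
(1 + 0.00566667)^12 ≈ 1.07016, so EAR ≈ 7.01599%.

7.016%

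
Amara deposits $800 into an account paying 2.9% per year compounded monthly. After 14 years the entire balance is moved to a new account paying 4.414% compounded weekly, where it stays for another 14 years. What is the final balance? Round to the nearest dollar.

$2,226

Phase 1: 800·(1 + 0.029/12)^168 ≈ 1,200.0541.
Phase 2: 1,200.0541·(1 + 0.04414/52)^728 ≈ 2,225.6845.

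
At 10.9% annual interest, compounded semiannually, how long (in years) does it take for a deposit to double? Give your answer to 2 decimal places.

6.53 years

(1 + 0.0545)^(2t) = 2.
2t = ln 2 / ln(1 + 0.0545) ≈ 0.69315/0.0530667 ≈ 13.0618.
t ≈ 6.5309.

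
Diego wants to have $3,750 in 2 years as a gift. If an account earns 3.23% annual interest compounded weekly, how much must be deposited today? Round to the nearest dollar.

Periodic rate = 3.23%/52 = 0.000621154; 104 periods.
P = 3,750/(1 + 0.0323/52)^104 ≈ 3,750/1.066710853 ≈ 3,515.4794.

$3,515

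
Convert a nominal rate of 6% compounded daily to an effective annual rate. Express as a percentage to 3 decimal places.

6.183%

EAR = (1 + 6%/365)^365 − 1 = (1 + 0.000164384)^365 − 1.
(1 + 0.000164384)^365 ≈ 1.061831, so EAR ≈ 6.18313%.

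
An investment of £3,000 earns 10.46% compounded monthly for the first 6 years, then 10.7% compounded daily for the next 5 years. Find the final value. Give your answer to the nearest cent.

Phase 1: 3,000·(1 + 0.1046/12)^72 ≈ 5,604.0682.
Phase 2: 5,604.0682·(1 + 0.107/365)^1825 ≈ 9,567.9061.

£9,567.91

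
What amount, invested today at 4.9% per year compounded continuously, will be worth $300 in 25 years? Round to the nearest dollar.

$88

P = A·e^(−rt) = 300·e^(−1.225).
e^(−1.225) ≈ 0.2937577, so P ≈ 88.1273.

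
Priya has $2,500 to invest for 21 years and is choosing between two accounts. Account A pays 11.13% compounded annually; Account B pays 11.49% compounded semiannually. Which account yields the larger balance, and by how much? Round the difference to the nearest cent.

Account B, by $3,183.13

Account A growth factor: (1 + 0.1113)^21 ≈ 9.1718638922; balance ≈ 22,929.6597.
Account B growth factor: (1 + 0.05745)^42 ≈ 10.44511786; balance ≈ 26,112.7947.
Account B is larger by 3,183.1349.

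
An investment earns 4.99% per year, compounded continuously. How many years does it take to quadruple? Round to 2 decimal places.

e^(0.0499t) = 4, so 0.0499t = ln 4 ≈ 1.3863.
t ≈ 1.3863/0.0499 ≈ 27.7815.

27.78 years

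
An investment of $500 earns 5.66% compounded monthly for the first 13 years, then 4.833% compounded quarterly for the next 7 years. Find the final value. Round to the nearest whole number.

After 13 years at 5.66%: 500 × 2.083543762 ≈ 1,041.7719.
Then 7 years at 4.833%: 1,041.7719 × 1.399734394 ≈ 1,458.2039.

$1,458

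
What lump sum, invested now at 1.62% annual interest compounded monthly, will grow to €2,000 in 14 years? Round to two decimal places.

€1,594.40

Periodic rate = 1.62%/12 = 0.00135; 168 periods.
P = 2,000/(1 + 0.00135)^168 ≈ 2,000/1.254387051 ≈ 1,594.4042.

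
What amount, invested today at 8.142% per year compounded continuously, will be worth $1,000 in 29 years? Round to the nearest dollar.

$94

P = A·e^(−rt) = 1,000·e^(−2.36118).
e^(−2.36118) ≈ 0.094308873, so P ≈ 94.3089.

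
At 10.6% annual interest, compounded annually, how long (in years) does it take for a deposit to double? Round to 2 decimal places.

(1 + 0.106)^t = 2.
t = ln 2 / ln(1 + 0.106) ≈ 0.69315/0.10075 ≈ 6.8799.

6.88 years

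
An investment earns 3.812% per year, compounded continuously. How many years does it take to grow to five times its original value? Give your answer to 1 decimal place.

e^(0.03812t) = 5, so 0.03812t = ln 5 ≈ 1.6094.
t ≈ 1.6094/0.03812 ≈ 42.2203.

42.2 years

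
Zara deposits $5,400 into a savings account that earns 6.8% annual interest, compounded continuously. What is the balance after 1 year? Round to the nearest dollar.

A = P·e^(rt) = 5,400·e^(0.068·1) = 5,400·e^0.068.
e^0.068 ≈ 1.070365308, so A ≈ 5,779.9727.

$5,780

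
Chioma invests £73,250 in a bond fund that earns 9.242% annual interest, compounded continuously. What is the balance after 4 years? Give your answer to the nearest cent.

£106,012.63

A = P·e^(rt) = 73,250·e^(0.09242·4) = 73,250·e^0.36968.
e^0.36968 ≈ 1.4472714137, so A ≈ 106,012.6311.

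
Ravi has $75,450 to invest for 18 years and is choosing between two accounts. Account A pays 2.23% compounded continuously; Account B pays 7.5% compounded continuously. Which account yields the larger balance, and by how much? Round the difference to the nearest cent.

A: e^(0.0223·18) = e^0.4014 ≈ 1.49391471489, so 75,450 × 1.49391471489 ≈ 112,715.8652.
B: e^(0.075·18) = e^1.35 ≈ 3.8574255307, so 75,450 × 3.8574255307 ≈ 291,042.7563.
Difference ≈ 178,326.8911 in favor of B.

Account B, by $178,326.89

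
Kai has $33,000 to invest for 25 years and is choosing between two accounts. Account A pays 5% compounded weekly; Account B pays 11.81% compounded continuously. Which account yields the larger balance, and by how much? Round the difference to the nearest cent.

Account B, by $516,962.52

A: (1 + 0.05/52)^1300 ≈ 3.48824736855, so 33,000 × 3.48824736855 ≈ 115,112.1632.
B: e^(0.1181·25) = e^2.9525 ≈ 19.1537783684, so 33,000 × 19.1537783684 ≈ 632,074.6862.
Difference ≈ 516,962.5230 in favor of B.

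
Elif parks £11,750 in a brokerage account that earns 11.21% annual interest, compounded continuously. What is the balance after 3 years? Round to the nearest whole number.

£16,447

A = P·e^(rt) = 11,750·e^(0.1121·3) = 11,750·e^0.3363.
e^0.3363 ≈ 1.3997588895, so A ≈ 16,447.1670.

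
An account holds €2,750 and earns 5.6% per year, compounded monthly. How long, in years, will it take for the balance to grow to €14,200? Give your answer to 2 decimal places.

We need (1 + 0.00466667)^(12t) = 5.1636, so 12t = ln 5.1636 / ln 1.004667 ≈ 352.6004.
t ≈ 352.6004/12 = 29.3834 years.

29.38 years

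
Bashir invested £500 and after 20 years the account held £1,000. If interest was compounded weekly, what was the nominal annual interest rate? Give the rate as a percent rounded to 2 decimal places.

3.47%

The 1040-period growth factor is 1,000/500 = 2.
r/52 = 2^(1/1040) − 1 ≈ 0.00066671, so r ≈ 52·0.00066671 = 3.46689%.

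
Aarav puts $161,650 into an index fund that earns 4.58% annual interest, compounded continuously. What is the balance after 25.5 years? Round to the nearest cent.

A = P·e^(rt) = 161,650·e^(0.0458·25.5) = 161,650·e^1.1679.
e^1.1679 ≈ 3.21523355351, so A ≈ 519,742.5039.

$519,742.50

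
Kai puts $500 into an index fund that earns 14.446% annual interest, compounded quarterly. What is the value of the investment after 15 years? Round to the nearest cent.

$4,201.92

Periodic rate = 14.446%/4 = 0.036115; periods = 4·15 = 60.
A = 500·(1 + 0.036115)^60 ≈ 500·8.403837882 ≈ 4,201.9189.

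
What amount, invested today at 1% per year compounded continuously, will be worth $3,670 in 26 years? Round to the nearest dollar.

$2,830

P = A·e^(−rt) = 3,670·e^(−0.26).
e^(−0.26) ≈ 0.7710515858, so P ≈ 2,829.7593.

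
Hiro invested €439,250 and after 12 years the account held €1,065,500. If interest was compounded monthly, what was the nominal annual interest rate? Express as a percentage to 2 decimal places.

7.41%

The 144-period growth factor is 1,065,500/439,250 = 2.42573.
r/12 = 2.42573^(1/144) − 1 ≈ 0.00617266, so r ≈ 12·0.00617266 = 7.40719%.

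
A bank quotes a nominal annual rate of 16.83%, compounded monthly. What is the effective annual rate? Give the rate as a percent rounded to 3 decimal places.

One year is 12 periods at 0.014025 each: (1 + 0.014025)^12 ≈ 1.181909.
EAR = 1.181909 − 1 ≈ 18.19088%.

18.191%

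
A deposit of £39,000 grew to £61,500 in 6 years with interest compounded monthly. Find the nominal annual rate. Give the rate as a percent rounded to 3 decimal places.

7.615%

(1 + r/12)^72 = 61,500/39,000 = 1.57692.
1 + r/12 = 1.57692^(1/72) ≈ 1.006346, so r/12 ≈ 0.0063461.
r ≈ 12·0.0063461 = 7.61532%.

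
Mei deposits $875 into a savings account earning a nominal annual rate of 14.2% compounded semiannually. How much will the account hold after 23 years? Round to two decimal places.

Growth factor = (1 + 0.071)^46 ≈ 23.459332905.
A ≈ 875 × 23.459332905 ≈ 20,526.9163.

$20,526.92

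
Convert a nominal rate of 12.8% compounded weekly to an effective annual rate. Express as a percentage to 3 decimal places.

13.637%

EAR = (1 + 12.8%/52)^52 − 1 = (1 + 0.00246154)^52 − 1.
(1 + 0.00246154)^52 ≈ 1.136374, so EAR ≈ 13.63743%.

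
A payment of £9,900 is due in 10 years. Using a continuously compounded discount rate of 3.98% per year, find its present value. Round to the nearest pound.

P = A·e^(−rt) = 9,900·e^(−0.398).
e^(−0.398) ≈ 0.6716620277, so P ≈ 6,649.4541.

£6,649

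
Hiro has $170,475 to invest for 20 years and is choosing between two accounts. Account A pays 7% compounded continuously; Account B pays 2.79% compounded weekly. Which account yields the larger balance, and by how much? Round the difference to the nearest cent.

Account A, by $393,505.18

A: e^(0.07·20) = e^1.4 ≈ 4.05519996684, so 170,475 × 4.05519996684 ≈ 691,310.2143.
B: (1 + 0.0279/52)^1040 ≈ 1.74691322542, so 170,475 × 1.74691322542 ≈ 297,805.0321.
Difference ≈ 393,505.1822 in favor of A.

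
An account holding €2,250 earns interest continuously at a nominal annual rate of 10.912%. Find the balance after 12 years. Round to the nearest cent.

A = P·e^(rt) = 2,250·e^(0.10912·12) = 2,250·e^1.30944.
e^1.30944 ≈ 3.704098836, so A ≈ 8,334.2224.

€8,334.22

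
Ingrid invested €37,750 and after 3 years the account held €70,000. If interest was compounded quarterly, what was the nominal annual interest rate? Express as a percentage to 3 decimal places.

21.122%

(1 + r/4)^12 = 70,000/37,750 = 1.8543.
1 + r/4 = 1.8543^(1/12) ≈ 1.052806, so r/4 ≈ 0.0528062.
r ≈ 4·0.0528062 = 21.12247%.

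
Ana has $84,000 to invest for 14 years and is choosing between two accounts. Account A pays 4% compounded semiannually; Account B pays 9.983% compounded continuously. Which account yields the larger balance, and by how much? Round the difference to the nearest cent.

Account B, by $193,581.01

A: (1 + 0.02)^28 ≈ 1.74102420617, so 84,000 × 1.74102420617 ≈ 146,246.0333.
B: e^(0.09983·14) = e^1.39762 ≈ 4.04556006695, so 84,000 × 4.04556006695 ≈ 339,827.0456.
Difference ≈ 193,581.0123 in favor of B.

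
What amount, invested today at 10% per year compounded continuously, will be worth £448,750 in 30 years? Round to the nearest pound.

P = A·e^(−rt) = 448,750·e^(−3).
e^(−3) ≈ 0.0497870683679, so P ≈ 22,341.9469.

£22,342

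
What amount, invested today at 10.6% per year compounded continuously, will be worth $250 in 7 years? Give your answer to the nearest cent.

$119.04

P = A·e^(−rt) = 250·e^(−0.742).
e^(−0.742) ≈ 0.476160641, so P ≈ 119.0402.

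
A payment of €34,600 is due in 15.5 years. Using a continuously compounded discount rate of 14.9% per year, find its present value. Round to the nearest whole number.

€3,436

P = A·e^(−rt) = 34,600·e^(−2.3095).
e^(−2.3095) ≈ 0.099310894595, so P ≈ 3,436.1570.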